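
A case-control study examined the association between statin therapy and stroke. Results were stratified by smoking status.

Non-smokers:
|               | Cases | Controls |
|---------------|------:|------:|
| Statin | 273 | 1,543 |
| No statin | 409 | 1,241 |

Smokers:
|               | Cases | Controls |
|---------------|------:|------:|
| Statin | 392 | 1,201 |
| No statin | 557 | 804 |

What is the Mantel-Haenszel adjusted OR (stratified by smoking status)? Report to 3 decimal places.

OR_MH = Σ(aᵢdᵢ/nᵢ) / Σ(bᵢcᵢ/nᵢ), where nᵢ is the stratum total.
Stratum 1 (Non-smokers): n = 3466; a·d/n = 273·1241/3466 = 97.7475; b·c/n = 1543·409/3466 = 182.0793
Stratum 2 (Smokers): n = 2954; a·d/n = 392·804/2954 = 106.6919; b·c/n = 1201·557/2954 = 226.4580
OR_MH = (97.7475 + 106.6919) / (182.0793 + 226.4580) = 204.4395 / 408.5374 = 0.50042

0.500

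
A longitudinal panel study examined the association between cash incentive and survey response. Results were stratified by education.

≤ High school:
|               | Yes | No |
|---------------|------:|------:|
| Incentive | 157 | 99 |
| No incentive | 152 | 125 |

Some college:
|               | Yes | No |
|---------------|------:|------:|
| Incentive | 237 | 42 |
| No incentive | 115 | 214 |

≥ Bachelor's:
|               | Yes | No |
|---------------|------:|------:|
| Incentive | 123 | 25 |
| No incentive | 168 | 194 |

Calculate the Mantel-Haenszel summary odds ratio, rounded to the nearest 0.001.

OR_MH = Σ(aᵢdᵢ/nᵢ) / Σ(bᵢcᵢ/nᵢ), where nᵢ is the stratum total.
Stratum 1 (≤ High school): n = 533; a·d/n = 157·125/533 = 36.8199; b·c/n = 99·152/533 = 28.2326
Stratum 2 (Some college): n = 608; a·d/n = 237·214/608 = 83.4178; b·c/n = 42·115/608 = 7.9441
Stratum 3 (≥ Bachelor's): n = 510; a·d/n = 123·194/510 = 46.7882; b·c/n = 25·168/510 = 8.2353
OR_MH = (36.8199 + 83.4178 + 46.7882) / (28.2326 + 7.9441 + 8.2353) = 167.0259 / 44.4120 = 3.76083

3.761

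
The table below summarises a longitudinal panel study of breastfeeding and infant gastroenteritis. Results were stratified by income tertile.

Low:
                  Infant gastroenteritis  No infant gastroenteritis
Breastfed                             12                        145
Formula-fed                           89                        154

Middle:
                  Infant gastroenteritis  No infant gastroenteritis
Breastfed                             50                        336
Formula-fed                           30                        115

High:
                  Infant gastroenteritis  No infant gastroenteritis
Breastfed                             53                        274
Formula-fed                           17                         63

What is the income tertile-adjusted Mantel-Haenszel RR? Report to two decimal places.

0.45

RR_MH = Σ(aᵢ·n₀ᵢ/nᵢ) / Σ(cᵢ·n₁ᵢ/nᵢ), with n₁ᵢ = aᵢ+bᵢ (exposed), n₀ᵢ = cᵢ+dᵢ (unexposed), nᵢ = n₁ᵢ+n₀ᵢ.
Stratum 1 (Low): n₁ = 157, n₀ = 243, n = 400; a·n₀/n = 12·243/400 = 7.2900; c·n₁/n = 89·157/400 = 34.9325
Stratum 2 (Middle): n₁ = 386, n₀ = 145, n = 531; a·n₀/n = 50·145/531 = 13.6535; c·n₁/n = 30·386/531 = 21.8079
Stratum 3 (High): n₁ = 327, n₀ = 80, n = 407; a·n₀/n = 53·80/407 = 10.4177; c·n₁/n = 17·327/407 = 13.6585
RR_MH = (7.2900 + 13.6535 + 10.4177) / (34.9325 + 21.8079 + 13.6585) = 31.3612 / 70.3989 = 0.44548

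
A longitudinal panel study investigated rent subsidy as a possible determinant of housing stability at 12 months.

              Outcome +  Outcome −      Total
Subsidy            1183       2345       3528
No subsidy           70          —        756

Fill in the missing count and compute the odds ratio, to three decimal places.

The missing cell is in the unexposed row: 756 − 70 = 686.
So a = 1183, b = 2345, c = 70, d = 686.
OR = (a·d)/(b·c) = (1183 × 686) / (2345 × 70) = 811538 / 164150 = 4.94388

4.944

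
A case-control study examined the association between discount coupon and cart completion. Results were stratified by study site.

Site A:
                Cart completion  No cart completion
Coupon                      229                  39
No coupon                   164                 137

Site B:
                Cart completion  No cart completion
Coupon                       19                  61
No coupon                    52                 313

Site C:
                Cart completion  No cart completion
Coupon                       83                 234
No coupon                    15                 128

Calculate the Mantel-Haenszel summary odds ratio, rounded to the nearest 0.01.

OR_MH = Σ(aᵢdᵢ/nᵢ) / Σ(bᵢcᵢ/nᵢ), where nᵢ is the stratum total.
Stratum 1 (Site A): n = 569; a·d/n = 229·137/569 = 55.1371; b·c/n = 39·164/569 = 11.2408
Stratum 2 (Site B): n = 445; a·d/n = 19·313/445 = 13.3640; b·c/n = 61·52/445 = 7.1281
Stratum 3 (Site C): n = 460; a·d/n = 83·128/460 = 23.0957; b·c/n = 234·15/460 = 7.6304
OR_MH = (55.1371 + 13.3640 + 23.0957) / (11.2408 + 7.1281 + 7.6304) = 91.5968 / 25.9993 = 3.52305

3.52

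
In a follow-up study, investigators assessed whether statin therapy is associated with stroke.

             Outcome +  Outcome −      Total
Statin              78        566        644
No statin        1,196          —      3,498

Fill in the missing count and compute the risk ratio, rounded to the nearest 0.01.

The missing cell is in the unexposed row: 3498 − 1196 = 2302.
So a = 78, b = 566, c = 1196, d = 2302.
RR = [a/(a+b)] / [c/(c+d)] = (78/644) / (1196/3498) = 0.12112/0.34191 = 0.35424

0.35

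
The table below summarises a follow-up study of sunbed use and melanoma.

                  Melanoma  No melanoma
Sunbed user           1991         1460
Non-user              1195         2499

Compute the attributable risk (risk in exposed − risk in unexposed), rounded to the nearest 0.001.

Cells: a = 1991, b = 1460, c = 1195, d = 2499.
Risk in exposed = 1991/3451 = 0.576934; risk in unexposed = 1195/3694 = 0.323498.
Risk difference = 0.576934 − 0.323498 = 0.253437

0.253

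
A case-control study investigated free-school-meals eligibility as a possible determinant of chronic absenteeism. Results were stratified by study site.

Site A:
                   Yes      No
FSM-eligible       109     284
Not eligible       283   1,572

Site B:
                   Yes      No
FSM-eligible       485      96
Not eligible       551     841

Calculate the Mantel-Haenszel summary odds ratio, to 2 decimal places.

4.52

OR_MH = Σ(aᵢdᵢ/nᵢ) / Σ(bᵢcᵢ/nᵢ), where nᵢ is the stratum total.
Stratum 1 (Site A): n = 2248; a·d/n = 109·1572/2248 = 76.2224; b·c/n = 284·283/2248 = 35.7527
Stratum 2 (Site B): n = 1973; a·d/n = 485·841/1973 = 206.7334; b·c/n = 96·551/1973 = 26.8099
OR_MH = (76.2224 + 206.7334) / (35.7527 + 26.8099) = 282.9558 / 62.5626 = 4.52276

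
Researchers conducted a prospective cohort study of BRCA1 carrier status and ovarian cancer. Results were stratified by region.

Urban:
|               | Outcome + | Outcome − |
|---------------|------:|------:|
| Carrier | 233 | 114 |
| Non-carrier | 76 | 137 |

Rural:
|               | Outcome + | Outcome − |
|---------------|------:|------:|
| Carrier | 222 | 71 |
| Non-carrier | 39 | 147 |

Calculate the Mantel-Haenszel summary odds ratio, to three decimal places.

5.888

OR_MH = Σ(aᵢdᵢ/nᵢ) / Σ(bᵢcᵢ/nᵢ), where nᵢ is the stratum total.
Stratum 1 (Urban): n = 560; a·d/n = 233·137/560 = 57.0018; b·c/n = 114·76/560 = 15.4714
Stratum 2 (Rural): n = 479; a·d/n = 222·147/479 = 68.1294; b·c/n = 71·39/479 = 5.7808
OR_MH = (57.0018 + 68.1294) / (15.4714 + 5.7808) = 125.1312 / 21.2522 = 5.88791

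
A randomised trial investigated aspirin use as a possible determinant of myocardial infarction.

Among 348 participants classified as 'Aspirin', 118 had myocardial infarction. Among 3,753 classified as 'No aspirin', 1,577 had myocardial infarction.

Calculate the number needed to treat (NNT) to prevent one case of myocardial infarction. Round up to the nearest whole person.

Risk in treated group = 118/348 = 0.33908; risk in control = 1577/3753 = 0.42020.
Absolute risk reduction = 0.42020 − 0.33908 = 0.08112
NNT = 1 / ARR = 1 / 0.08112 = 12.328 → round up → 13

13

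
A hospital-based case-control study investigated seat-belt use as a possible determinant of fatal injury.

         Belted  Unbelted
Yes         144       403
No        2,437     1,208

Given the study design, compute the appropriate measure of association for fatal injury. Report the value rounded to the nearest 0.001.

Reading the table with exposure as columns: a = 144 (Belted, case), b = 2437 (Belted, non-case), c = 403 (Unbelted, case), d = 1208.
This is a hospital-based case-control study: participants were sampled on outcome status, so risks in the source population cannot be estimated directly — relative risk is not valid here. The odds ratio is the appropriate measure.
OR = (a·d)/(b·c) = (144 × 1208) / (2437 × 403) = 173952 / 982111 = 0.17712

0.177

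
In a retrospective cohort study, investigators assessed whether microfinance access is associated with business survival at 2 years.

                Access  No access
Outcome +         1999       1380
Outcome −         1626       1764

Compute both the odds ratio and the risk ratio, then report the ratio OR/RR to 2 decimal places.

Reading the table with exposure as columns: a = 1999 (Access, case), b = 1626 (Access, non-case), c = 1380 (No access, case), d = 1764.
OR = (1999·1764)/(1626·1380) = 3526236/2243880 = 1.57149
Risk in exposed = 1999/3625 = 0.55145; risk in unexposed = 1380/3144 = 0.43893; RR = 1.25634
OR/RR = 1.57149 / 1.25634 = 1.25085
The outcome is not rare, so the OR lies further from 1 than the RR.

1.25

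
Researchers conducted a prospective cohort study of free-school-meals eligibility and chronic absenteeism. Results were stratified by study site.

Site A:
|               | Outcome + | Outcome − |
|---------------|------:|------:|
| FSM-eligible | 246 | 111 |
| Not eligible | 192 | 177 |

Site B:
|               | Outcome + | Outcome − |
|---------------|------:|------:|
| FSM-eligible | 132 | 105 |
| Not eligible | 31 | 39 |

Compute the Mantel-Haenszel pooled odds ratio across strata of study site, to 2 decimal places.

OR_MH = Σ(aᵢdᵢ/nᵢ) / Σ(bᵢcᵢ/nᵢ), where nᵢ is the stratum total.
Stratum 1 (Site A): n = 726; a·d/n = 246·177/726 = 59.9752; b·c/n = 111·192/726 = 29.3554
Stratum 2 (Site B): n = 307; a·d/n = 132·39/307 = 16.7687; b·c/n = 105·31/307 = 10.6026
OR_MH = (59.9752 + 16.7687) / (29.3554 + 10.6026) = 76.7439 / 39.9580 = 1.92062

1.92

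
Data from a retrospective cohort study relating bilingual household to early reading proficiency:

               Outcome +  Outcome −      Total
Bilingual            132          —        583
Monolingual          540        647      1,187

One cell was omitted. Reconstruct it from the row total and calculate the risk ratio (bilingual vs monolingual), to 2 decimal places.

0.50

The missing cell is in the exposed row: 583 − 132 = 451.
So a = 132, b = 451, c = 540, d = 647.
RR = [a/(a+b)] / [c/(c+d)] = (132/583) / (540/1187) = 0.22642/0.45493 = 0.49769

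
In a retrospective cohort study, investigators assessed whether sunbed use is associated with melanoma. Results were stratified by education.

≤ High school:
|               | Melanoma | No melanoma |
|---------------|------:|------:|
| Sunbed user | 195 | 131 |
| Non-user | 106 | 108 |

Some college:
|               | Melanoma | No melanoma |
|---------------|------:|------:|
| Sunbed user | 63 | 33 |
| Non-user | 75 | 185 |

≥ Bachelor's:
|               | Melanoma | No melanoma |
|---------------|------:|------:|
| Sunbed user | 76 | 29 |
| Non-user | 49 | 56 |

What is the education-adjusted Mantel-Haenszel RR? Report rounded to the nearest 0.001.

RR_MH = Σ(aᵢ·n₀ᵢ/nᵢ) / Σ(cᵢ·n₁ᵢ/nᵢ), with n₁ᵢ = aᵢ+bᵢ (exposed), n₀ᵢ = cᵢ+dᵢ (unexposed), nᵢ = n₁ᵢ+n₀ᵢ.
Stratum 1 (≤ High school): n₁ = 326, n₀ = 214, n = 540; a·n₀/n = 195·214/540 = 77.2778; c·n₁/n = 106·326/540 = 63.9926
Stratum 2 (Some college): n₁ = 96, n₀ = 260, n = 356; a·n₀/n = 63·260/356 = 46.0112; c·n₁/n = 75·96/356 = 20.2247
Stratum 3 (≥ Bachelor's): n₁ = 105, n₀ = 105, n = 210; a·n₀/n = 76·105/210 = 38.0000; c·n₁/n = 49·105/210 = 24.5000
RR_MH = (77.2778 + 46.0112 + 38.0000) / (63.9926 + 20.2247 + 24.5000) = 161.2890 / 108.7173 = 1.48356

1.484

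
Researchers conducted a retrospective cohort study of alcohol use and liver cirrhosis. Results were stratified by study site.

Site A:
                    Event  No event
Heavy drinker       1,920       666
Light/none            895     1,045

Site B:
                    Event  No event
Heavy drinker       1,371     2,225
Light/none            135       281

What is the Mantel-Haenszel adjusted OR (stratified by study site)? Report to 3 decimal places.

2.611

OR_MH = Σ(aᵢdᵢ/nᵢ) / Σ(bᵢcᵢ/nᵢ), where nᵢ is the stratum total.
Stratum 1 (Site A): n = 4526; a·d/n = 1920·1045/4526 = 443.3053; b·c/n = 666·895/4526 = 131.6991
Stratum 2 (Site B): n = 4012; a·d/n = 1371·281/4012 = 96.0247; b·c/n = 2225·135/4012 = 74.8691
OR_MH = (443.3053 + 96.0247) / (131.6991 + 74.8691) = 539.3300 / 206.5682 = 2.61091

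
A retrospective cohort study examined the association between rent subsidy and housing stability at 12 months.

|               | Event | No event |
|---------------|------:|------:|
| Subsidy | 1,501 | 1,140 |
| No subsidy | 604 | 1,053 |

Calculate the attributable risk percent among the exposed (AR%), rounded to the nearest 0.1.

Cells: a = 1501, b = 1140, c = 604, d = 1053.
Risk in exposed = 1501/2641 = 0.56835; risk in unexposed = 604/1657 = 0.36451.
RR = 0.56835/0.36451 = 1.55919
AR% = (RR − 1)/RR × 100 = (1.55919 − 1)/1.55919 × 100 = 35.8640%

35.9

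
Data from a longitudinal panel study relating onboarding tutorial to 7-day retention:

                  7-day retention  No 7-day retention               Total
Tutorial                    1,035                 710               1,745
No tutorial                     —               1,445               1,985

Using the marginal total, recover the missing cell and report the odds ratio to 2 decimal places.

The missing cell is in the unexposed row: 1985 − 1445 = 540.
So a = 1035, b = 710, c = 540, d = 1445.
OR = (a·d)/(b·c) = (1035 × 1445) / (710 × 540) = 1495575 / 383400 = 3.90082

3.90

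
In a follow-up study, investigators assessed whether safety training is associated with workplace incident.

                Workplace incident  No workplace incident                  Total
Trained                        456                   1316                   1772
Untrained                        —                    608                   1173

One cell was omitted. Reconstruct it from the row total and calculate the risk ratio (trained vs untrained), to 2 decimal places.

The missing cell is in the unexposed row: 1173 − 608 = 565.
So a = 456, b = 1316, c = 565, d = 608.
RR = [a/(a+b)] / [c/(c+d)] = (456/1772) / (565/1173) = 0.25734/0.48167 = 0.53426

0.53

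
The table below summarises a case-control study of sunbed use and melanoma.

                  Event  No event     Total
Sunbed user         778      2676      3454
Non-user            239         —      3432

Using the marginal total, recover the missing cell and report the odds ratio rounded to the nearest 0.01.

The missing cell is in the unexposed row: 3432 − 239 = 3193.
So a = 778, b = 2676, c = 239, d = 3193.
OR = (a·d)/(b·c) = (778 × 3193) / (2676 × 239) = 2484154 / 639564 = 3.88414

3.88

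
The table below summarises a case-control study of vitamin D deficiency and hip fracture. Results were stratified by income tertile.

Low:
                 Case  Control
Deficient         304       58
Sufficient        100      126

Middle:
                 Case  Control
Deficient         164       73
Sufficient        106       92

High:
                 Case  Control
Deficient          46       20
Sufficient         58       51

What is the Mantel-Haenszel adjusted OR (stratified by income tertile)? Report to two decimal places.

3.30

OR_MH = Σ(aᵢdᵢ/nᵢ) / Σ(bᵢcᵢ/nᵢ), where nᵢ is the stratum total.
Stratum 1 (Low): n = 588; a·d/n = 304·126/588 = 65.1429; b·c/n = 58·100/588 = 9.8639
Stratum 2 (Middle): n = 435; a·d/n = 164·92/435 = 34.6851; b·c/n = 73·106/435 = 17.7885
Stratum 3 (High): n = 175; a·d/n = 46·51/175 = 13.4057; b·c/n = 20·58/175 = 6.6286
OR_MH = (65.1429 + 34.6851 + 13.4057) / (9.8639 + 17.7885 + 6.6286) = 113.2336 / 34.2810 = 3.30310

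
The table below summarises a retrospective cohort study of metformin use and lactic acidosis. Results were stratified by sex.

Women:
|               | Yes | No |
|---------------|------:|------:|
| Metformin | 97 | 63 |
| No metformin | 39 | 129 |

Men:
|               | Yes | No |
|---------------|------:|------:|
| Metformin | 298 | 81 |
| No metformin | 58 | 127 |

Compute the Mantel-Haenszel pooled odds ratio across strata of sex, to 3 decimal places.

6.653

OR_MH = Σ(aᵢdᵢ/nᵢ) / Σ(bᵢcᵢ/nᵢ), where nᵢ is the stratum total.
Stratum 1 (Women): n = 328; a·d/n = 97·129/328 = 38.1494; b·c/n = 63·39/328 = 7.4909
Stratum 2 (Men): n = 564; a·d/n = 298·127/564 = 67.1028; b·c/n = 81·58/564 = 8.3298
OR_MH = (38.1494 + 67.1028) / (7.4909 + 8.3298) = 105.2522 / 15.8206 = 6.65284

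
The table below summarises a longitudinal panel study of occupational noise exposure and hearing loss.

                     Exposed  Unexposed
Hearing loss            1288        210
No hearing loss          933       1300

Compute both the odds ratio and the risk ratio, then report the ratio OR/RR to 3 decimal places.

2.049

Reading the table with exposure as columns: a = 1288 (Exposed, case), b = 933 (Exposed, non-case), c = 210 (Unexposed, case), d = 1300.
OR = (1288·1300)/(933·210) = 1674400/195930 = 8.54591
Risk in exposed = 1288/2221 = 0.57992; risk in unexposed = 210/1510 = 0.13907; RR = 4.16989
OR/RR = 8.54591 / 4.16989 = 2.04943
The outcome is not rare, so the OR lies further from 1 than the RR.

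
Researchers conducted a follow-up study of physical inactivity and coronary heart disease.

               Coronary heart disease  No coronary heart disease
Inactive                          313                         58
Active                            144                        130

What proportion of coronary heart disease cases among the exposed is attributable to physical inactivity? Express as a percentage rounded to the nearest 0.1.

Cells: a = 313, b = 58, c = 144, d = 130.
Risk in exposed = 313/371 = 0.84367; risk in unexposed = 144/274 = 0.52555.
RR = 0.84367/0.52555 = 1.60531
AR% = (RR − 1)/RR × 100 = (1.60531 − 1)/1.60531 × 100 = 37.7067%

37.7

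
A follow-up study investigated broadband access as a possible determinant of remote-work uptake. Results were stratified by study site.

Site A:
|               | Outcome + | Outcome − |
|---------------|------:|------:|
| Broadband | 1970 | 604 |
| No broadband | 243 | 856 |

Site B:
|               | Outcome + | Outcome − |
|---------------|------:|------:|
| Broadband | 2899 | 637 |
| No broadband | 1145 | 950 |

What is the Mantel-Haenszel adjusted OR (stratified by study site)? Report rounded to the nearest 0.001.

OR_MH = Σ(aᵢdᵢ/nᵢ) / Σ(bᵢcᵢ/nᵢ), where nᵢ is the stratum total.
Stratum 1 (Site A): n = 3673; a·d/n = 1970·856/3673 = 459.1124; b·c/n = 604·243/3673 = 39.9597
Stratum 2 (Site B): n = 5631; a·d/n = 2899·950/5631 = 489.0872; b·c/n = 637·1145/5631 = 129.5267
OR_MH = (459.1124 + 489.0872) / (39.9597 + 129.5267) = 948.1996 / 169.4864 = 5.59455

5.595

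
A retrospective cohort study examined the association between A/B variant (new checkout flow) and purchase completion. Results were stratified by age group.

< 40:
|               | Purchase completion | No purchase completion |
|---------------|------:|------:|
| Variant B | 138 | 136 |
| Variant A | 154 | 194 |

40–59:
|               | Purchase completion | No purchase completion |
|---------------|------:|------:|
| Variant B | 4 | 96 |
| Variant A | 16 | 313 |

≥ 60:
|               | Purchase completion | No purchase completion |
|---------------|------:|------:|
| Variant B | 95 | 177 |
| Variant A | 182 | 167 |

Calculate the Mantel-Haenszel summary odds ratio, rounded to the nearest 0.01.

0.80

OR_MH = Σ(aᵢdᵢ/nᵢ) / Σ(bᵢcᵢ/nᵢ), where nᵢ is the stratum total.
Stratum 1 (< 40): n = 622; a·d/n = 138·194/622 = 43.0418; b·c/n = 136·154/622 = 33.6720
Stratum 2 (40–59): n = 429; a·d/n = 4·313/429 = 2.9184; b·c/n = 96·16/429 = 3.5804
Stratum 3 (≥ 60): n = 621; a·d/n = 95·167/621 = 25.5475; b·c/n = 177·182/621 = 51.8744
OR_MH = (43.0418 + 2.9184 + 25.5475) / (33.6720 + 3.5804 + 51.8744) = 71.5077 / 89.1268 = 0.80231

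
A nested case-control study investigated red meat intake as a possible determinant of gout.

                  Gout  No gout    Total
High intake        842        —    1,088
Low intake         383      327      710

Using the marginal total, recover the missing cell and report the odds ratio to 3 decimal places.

2.922

The missing cell is in the exposed row: 1088 − 842 = 246.
So a = 842, b = 246, c = 383, d = 327.
OR = (a·d)/(b·c) = (842 × 327) / (246 × 383) = 275334 / 94218 = 2.92231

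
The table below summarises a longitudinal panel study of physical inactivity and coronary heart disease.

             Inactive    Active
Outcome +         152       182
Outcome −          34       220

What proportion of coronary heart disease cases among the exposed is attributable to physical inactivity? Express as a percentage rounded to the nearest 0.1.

44.6

Reading the table with exposure as columns: a = 152 (Inactive, case), b = 34 (Inactive, non-case), c = 182 (Active, case), d = 220.
Risk in exposed = 152/186 = 0.81720; risk in unexposed = 182/402 = 0.45274.
RR = 0.81720/0.45274 = 1.80503
AR% = (RR − 1)/RR × 100 = (1.80503 − 1)/1.80503 × 100 = 44.5994%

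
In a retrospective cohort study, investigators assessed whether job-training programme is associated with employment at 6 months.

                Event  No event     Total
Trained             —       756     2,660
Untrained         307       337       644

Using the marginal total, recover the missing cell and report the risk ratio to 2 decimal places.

1.50

The missing cell is in the exposed row: 2660 − 756 = 1904.
So a = 1904, b = 756, c = 307, d = 337.
RR = [a/(a+b)] / [c/(c+d)] = (1904/2660) / (307/644) = 0.71579/0.47671 = 1.50153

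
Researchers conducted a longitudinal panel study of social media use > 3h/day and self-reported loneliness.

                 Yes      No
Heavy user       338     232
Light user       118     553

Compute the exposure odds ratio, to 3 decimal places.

Cells: a = 338, b = 232, c = 118, d = 553.
OR = (a·d)/(b·c) = (338 × 553) / (232 × 118) = 186914 / 27376 = 6.82766
The odds of self-reported loneliness are about 6.83 times as high in the heavy user group.

6.828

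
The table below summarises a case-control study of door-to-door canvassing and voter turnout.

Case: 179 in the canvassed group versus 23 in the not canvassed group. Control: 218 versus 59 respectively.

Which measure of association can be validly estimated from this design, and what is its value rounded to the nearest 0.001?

2.106

From the description: a = 179, b = 218, c = 23, d = 59.
This is a case-control study: participants were sampled on outcome status, so risks in the source population cannot be estimated directly — relative risk is not valid here. The odds ratio is the appropriate measure.
OR = (a·d)/(b·c) = (179 × 59) / (218 × 23) = 10561 / 5014 = 2.10630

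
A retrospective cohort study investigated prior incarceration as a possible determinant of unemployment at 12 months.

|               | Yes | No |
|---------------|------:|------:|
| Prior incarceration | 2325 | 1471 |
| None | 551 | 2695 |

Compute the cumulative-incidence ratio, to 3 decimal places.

3.608

Cells: a = 2325, b = 1471, c = 551, d = 2695.
Risk in exposed = 2325/3796 = 0.61249; risk in unexposed = 551/3246 = 0.16975.
RR = 0.61249 / 0.16975 = 3.60823
The risk among the exposed is 3.61 times that among the unexposed.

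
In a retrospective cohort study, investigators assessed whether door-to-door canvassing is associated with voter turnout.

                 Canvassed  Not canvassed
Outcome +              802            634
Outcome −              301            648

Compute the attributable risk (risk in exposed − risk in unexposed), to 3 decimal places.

Reading the table with exposure as columns: a = 802 (Canvassed, case), b = 301 (Canvassed, non-case), c = 634 (Not canvassed, case), d = 648.
Risk in exposed = 802/1103 = 0.727108; risk in unexposed = 634/1282 = 0.494540.
Risk difference = 0.727108 − 0.494540 = 0.232568

0.233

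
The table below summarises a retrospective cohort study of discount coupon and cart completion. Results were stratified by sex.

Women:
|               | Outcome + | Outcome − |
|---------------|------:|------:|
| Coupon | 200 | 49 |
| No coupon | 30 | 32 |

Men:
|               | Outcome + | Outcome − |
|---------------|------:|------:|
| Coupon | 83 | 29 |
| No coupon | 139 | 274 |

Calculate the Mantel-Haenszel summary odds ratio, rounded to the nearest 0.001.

OR_MH = Σ(aᵢdᵢ/nᵢ) / Σ(bᵢcᵢ/nᵢ), where nᵢ is the stratum total.
Stratum 1 (Women): n = 311; a·d/n = 200·32/311 = 20.5788; b·c/n = 49·30/311 = 4.7267
Stratum 2 (Men): n = 525; a·d/n = 83·274/525 = 43.3181; b·c/n = 29·139/525 = 7.6781
OR_MH = (20.5788 + 43.3181) / (4.7267 + 7.6781) = 63.8969 / 12.4048 = 5.15099

5.151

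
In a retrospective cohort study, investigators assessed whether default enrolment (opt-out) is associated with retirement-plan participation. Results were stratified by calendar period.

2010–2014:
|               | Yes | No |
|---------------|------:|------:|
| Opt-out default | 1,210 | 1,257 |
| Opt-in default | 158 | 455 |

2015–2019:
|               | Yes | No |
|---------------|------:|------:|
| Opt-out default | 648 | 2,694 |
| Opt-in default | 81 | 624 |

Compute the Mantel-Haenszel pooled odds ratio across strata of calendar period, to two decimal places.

2.35

OR_MH = Σ(aᵢdᵢ/nᵢ) / Σ(bᵢcᵢ/nᵢ), where nᵢ is the stratum total.
Stratum 1 (2010–2014): n = 3080; a·d/n = 1210·455/3080 = 178.7500; b·c/n = 1257·158/3080 = 64.4825
Stratum 2 (2015–2019): n = 4047; a·d/n = 648·624/4047 = 99.9140; b·c/n = 2694·81/4047 = 53.9199
OR_MH = (178.7500 + 99.9140) / (64.4825 + 53.9199) = 278.6640 / 118.4024 = 2.35353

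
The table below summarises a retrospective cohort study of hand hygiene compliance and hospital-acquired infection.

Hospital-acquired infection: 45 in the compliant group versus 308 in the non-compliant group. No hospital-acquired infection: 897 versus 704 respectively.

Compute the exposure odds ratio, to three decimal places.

0.115

From the description: a = 45, b = 897, c = 308, d = 704.
OR = (a·d)/(b·c) = (45 × 704) / (897 × 308) = 31680 / 276276 = 0.11467
Exposure is associated with lower odds of hospital-acquired infection (OR = 0.11 < 1).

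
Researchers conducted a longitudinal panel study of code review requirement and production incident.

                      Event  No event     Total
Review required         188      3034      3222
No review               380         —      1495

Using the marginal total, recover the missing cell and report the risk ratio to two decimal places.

0.23

The missing cell is in the unexposed row: 1495 − 380 = 1115.
So a = 188, b = 3034, c = 380, d = 1115.
RR = [a/(a+b)] / [c/(c+d)] = (188/3222) / (380/1495) = 0.05835/0.25418 = 0.22956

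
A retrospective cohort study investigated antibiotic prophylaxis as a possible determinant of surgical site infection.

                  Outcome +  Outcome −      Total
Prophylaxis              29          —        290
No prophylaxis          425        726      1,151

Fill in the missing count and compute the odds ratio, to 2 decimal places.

0.19

The missing cell is in the exposed row: 290 − 29 = 261.
So a = 29, b = 261, c = 425, d = 726.
OR = (a·d)/(b·c) = (29 × 726) / (261 × 425) = 21054 / 110925 = 0.18980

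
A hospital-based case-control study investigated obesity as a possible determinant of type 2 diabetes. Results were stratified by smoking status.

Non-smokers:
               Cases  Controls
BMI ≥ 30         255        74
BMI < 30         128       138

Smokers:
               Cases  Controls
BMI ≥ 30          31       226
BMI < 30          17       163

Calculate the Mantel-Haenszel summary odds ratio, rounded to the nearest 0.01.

2.86

OR_MH = Σ(aᵢdᵢ/nᵢ) / Σ(bᵢcᵢ/nᵢ), where nᵢ is the stratum total.
Stratum 1 (Non-smokers): n = 595; a·d/n = 255·138/595 = 59.1429; b·c/n = 74·128/595 = 15.9193
Stratum 2 (Smokers): n = 437; a·d/n = 31·163/437 = 11.5629; b·c/n = 226·17/437 = 8.7918
OR_MH = (59.1429 + 11.5629) / (15.9193 + 8.7918) = 70.7058 / 24.7111 = 2.86130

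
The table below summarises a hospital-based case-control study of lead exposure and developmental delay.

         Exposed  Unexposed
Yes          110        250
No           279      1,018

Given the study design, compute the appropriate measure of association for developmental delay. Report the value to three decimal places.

1.605

Reading the table with exposure as columns: a = 110 (Exposed, case), b = 279 (Exposed, non-case), c = 250 (Unexposed, case), d = 1018.
This is a hospital-based case-control study: participants were sampled on outcome status, so risks in the source population cannot be estimated directly — relative risk is not valid here. The odds ratio is the appropriate measure.
OR = (a·d)/(b·c) = (110 × 1018) / (279 × 250) = 111980 / 69750 = 1.60545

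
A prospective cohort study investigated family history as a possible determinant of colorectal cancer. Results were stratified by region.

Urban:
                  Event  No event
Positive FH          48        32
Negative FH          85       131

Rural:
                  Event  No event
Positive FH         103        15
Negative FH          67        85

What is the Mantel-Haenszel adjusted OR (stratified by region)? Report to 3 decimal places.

4.157

OR_MH = Σ(aᵢdᵢ/nᵢ) / Σ(bᵢcᵢ/nᵢ), where nᵢ is the stratum total.
Stratum 1 (Urban): n = 296; a·d/n = 48·131/296 = 21.2432; b·c/n = 32·85/296 = 9.1892
Stratum 2 (Rural): n = 270; a·d/n = 103·85/270 = 32.4259; b·c/n = 15·67/270 = 3.7222
OR_MH = (21.2432 + 32.4259) / (9.1892 + 3.7222) = 53.6692 / 12.9114 = 4.15672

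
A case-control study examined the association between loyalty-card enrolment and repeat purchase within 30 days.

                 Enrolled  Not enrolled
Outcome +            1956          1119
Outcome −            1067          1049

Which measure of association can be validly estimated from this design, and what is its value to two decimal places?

Reading the table with exposure as columns: a = 1956 (Enrolled, case), b = 1067 (Enrolled, non-case), c = 1119 (Not enrolled, case), d = 1049.
This is a case-control study: participants were sampled on outcome status, so risks in the source population cannot be estimated directly — relative risk is not valid here. The odds ratio is the appropriate measure.
OR = (a·d)/(b·c) = (1956 × 1049) / (1067 × 1119) = 2051844 / 1193973 = 1.71850

1.72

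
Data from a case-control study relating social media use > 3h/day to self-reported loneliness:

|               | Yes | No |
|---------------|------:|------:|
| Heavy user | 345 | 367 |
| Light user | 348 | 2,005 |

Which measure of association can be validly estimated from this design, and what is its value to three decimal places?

5.416

Cells: a = 345, b = 367, c = 348, d = 2005.
This is a case-control study: participants were sampled on outcome status, so risks in the source population cannot be estimated directly — relative risk is not valid here. The odds ratio is the appropriate measure.
OR = (a·d)/(b·c) = (345 × 2005) / (367 × 348) = 691725 / 127716 = 5.41612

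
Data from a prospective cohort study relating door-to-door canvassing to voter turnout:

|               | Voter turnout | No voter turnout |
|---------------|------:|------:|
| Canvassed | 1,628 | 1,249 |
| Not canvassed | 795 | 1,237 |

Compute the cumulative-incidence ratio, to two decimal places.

1.45

Cells: a = 1628, b = 1249, c = 795, d = 1237.
Risk in exposed = 1628/2877 = 0.56587; risk in unexposed = 795/2032 = 0.39124.
RR = 0.56587 / 0.39124 = 1.44634
The risk among the exposed is 1.45 times that among the unexposed.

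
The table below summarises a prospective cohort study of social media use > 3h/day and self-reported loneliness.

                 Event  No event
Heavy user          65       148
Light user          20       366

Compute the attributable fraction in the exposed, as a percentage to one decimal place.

83.0

Cells: a = 65, b = 148, c = 20, d = 366.
Risk in exposed = 65/213 = 0.30516; risk in unexposed = 20/386 = 0.05181.
RR = 0.30516/0.05181 = 5.88967
AR% = (RR − 1)/RR × 100 = (5.88967 − 1)/5.88967 × 100 = 83.0211%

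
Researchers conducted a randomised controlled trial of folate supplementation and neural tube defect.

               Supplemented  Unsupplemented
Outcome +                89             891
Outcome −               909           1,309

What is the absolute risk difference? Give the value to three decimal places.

-0.316

Reading the table with exposure as columns: a = 89 (Supplemented, case), b = 909 (Supplemented, non-case), c = 891 (Unsupplemented, case), d = 1309.
Risk in exposed = 89/998 = 0.089178; risk in unexposed = 891/2200 = 0.405000.
Risk difference = 0.089178 − 0.405000 = -0.315822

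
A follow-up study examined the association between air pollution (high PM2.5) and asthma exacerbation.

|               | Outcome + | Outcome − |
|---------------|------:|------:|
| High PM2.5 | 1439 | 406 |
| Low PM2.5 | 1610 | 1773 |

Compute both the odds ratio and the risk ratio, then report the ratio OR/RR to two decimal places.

2.38

Cells: a = 1439, b = 406, c = 1610, d = 1773.
OR = (1439·1773)/(406·1610) = 2551347/653660 = 3.90317
Risk in exposed = 1439/1845 = 0.77995; risk in unexposed = 1610/3383 = 0.47591; RR = 1.63886
OR/RR = 3.90317 / 1.63886 = 2.38165
The outcome is not rare, so the OR lies further from 1 than the RR.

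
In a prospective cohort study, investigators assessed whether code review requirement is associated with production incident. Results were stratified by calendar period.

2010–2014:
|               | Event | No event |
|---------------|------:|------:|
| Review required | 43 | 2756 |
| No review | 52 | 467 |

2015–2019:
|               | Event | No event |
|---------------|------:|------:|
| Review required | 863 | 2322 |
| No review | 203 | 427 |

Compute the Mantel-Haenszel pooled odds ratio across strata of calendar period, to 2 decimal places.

0.62

OR_MH = Σ(aᵢdᵢ/nᵢ) / Σ(bᵢcᵢ/nᵢ), where nᵢ is the stratum total.
Stratum 1 (2010–2014): n = 3318; a·d/n = 43·467/3318 = 6.0521; b·c/n = 2756·52/3318 = 43.1923
Stratum 2 (2015–2019): n = 3815; a·d/n = 863·427/3815 = 96.5927; b·c/n = 2322·203/3815 = 123.5560
OR_MH = (6.0521 + 96.5927) / (43.1923 + 123.5560) = 102.6448 / 166.7482 = 0.61557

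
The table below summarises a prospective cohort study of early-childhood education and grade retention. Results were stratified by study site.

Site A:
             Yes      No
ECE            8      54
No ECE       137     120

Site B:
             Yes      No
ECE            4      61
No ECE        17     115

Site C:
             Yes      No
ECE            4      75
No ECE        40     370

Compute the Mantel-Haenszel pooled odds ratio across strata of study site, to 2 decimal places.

0.24

OR_MH = Σ(aᵢdᵢ/nᵢ) / Σ(bᵢcᵢ/nᵢ), where nᵢ is the stratum total.
Stratum 1 (Site A): n = 319; a·d/n = 8·120/319 = 3.0094; b·c/n = 54·137/319 = 23.1912
Stratum 2 (Site B): n = 197; a·d/n = 4·115/197 = 2.3350; b·c/n = 61·17/197 = 5.2640
Stratum 3 (Site C): n = 489; a·d/n = 4·370/489 = 3.0266; b·c/n = 75·40/489 = 6.1350
OR_MH = (3.0094 + 2.3350 + 3.0266) / (23.1912 + 5.2640 + 6.1350) = 8.3710 / 34.5902 = 0.24201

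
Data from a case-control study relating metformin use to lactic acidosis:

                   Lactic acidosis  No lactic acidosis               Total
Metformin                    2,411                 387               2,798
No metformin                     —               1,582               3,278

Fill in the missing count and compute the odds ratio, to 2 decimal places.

The missing cell is in the unexposed row: 3278 − 1582 = 1696.
So a = 2411, b = 387, c = 1696, d = 1582.
OR = (a·d)/(b·c) = (2411 × 1582) / (387 × 1696) = 3814202 / 656352 = 5.81121

5.81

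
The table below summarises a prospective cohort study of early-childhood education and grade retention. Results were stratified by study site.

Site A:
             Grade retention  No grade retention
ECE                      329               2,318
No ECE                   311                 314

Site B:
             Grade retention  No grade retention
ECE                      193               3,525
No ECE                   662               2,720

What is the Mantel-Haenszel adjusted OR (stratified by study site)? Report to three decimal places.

0.192

OR_MH = Σ(aᵢdᵢ/nᵢ) / Σ(bᵢcᵢ/nᵢ), where nᵢ is the stratum total.
Stratum 1 (Site A): n = 3272; a·d/n = 329·314/3272 = 31.5727; b·c/n = 2318·311/3272 = 220.3233
Stratum 2 (Site B): n = 7100; a·d/n = 193·2720/7100 = 73.9380; b·c/n = 3525·662/7100 = 328.6690
OR_MH = (31.5727 + 73.9380) / (220.3233 + 328.6690) = 105.5108 / 548.9924 = 0.19219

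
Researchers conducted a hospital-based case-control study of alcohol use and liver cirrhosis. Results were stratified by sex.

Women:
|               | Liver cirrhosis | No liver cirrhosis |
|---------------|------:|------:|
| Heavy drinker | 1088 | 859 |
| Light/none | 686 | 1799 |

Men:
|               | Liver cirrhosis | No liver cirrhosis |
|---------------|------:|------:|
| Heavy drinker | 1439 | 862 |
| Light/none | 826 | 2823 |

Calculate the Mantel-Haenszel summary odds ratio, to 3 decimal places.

4.451

OR_MH = Σ(aᵢdᵢ/nᵢ) / Σ(bᵢcᵢ/nᵢ), where nᵢ is the stratum total.
Stratum 1 (Women): n = 4432; a·d/n = 1088·1799/4432 = 441.6318; b·c/n = 859·686/4432 = 132.9589
Stratum 2 (Men): n = 5950; a·d/n = 1439·2823/5950 = 682.7390; b·c/n = 862·826/5950 = 119.6659
OR_MH = (441.6318 + 682.7390) / (132.9589 + 119.6659) = 1124.3708 / 252.6248 = 4.45075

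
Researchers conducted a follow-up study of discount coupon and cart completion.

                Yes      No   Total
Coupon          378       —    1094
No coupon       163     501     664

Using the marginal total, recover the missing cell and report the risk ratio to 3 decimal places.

The missing cell is in the exposed row: 1094 − 378 = 716.
So a = 378, b = 716, c = 163, d = 501.
RR = [a/(a+b)] / [c/(c+d)] = (378/1094) / (163/664) = 0.34552/0.24548 = 1.40752

1.408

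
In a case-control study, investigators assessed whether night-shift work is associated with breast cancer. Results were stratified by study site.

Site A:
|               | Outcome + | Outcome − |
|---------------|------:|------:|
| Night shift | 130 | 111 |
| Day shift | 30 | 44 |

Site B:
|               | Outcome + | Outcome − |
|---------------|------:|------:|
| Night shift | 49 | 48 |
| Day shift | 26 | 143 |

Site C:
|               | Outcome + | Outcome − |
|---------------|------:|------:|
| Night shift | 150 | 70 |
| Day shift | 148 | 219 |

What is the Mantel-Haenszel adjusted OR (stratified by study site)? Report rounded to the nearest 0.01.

OR_MH = Σ(aᵢdᵢ/nᵢ) / Σ(bᵢcᵢ/nᵢ), where nᵢ is the stratum total.
Stratum 1 (Site A): n = 315; a·d/n = 130·44/315 = 18.1587; b·c/n = 111·30/315 = 10.5714
Stratum 2 (Site B): n = 266; a·d/n = 49·143/266 = 26.3421; b·c/n = 48·26/266 = 4.6917
Stratum 3 (Site C): n = 587; a·d/n = 150·219/587 = 55.9625; b·c/n = 70·148/587 = 17.6491
OR_MH = (18.1587 + 26.3421 + 55.9625) / (10.5714 + 4.6917 + 17.6491) = 100.4634 / 32.9122 = 3.05246

3.05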